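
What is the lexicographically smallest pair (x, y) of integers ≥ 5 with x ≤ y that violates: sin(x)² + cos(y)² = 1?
(x, y) = (5, 6)

At (5, 5): both sides equal 1, so it holds there.

Substituting (5, 6) into the claim:
LHS = sin(5)² + cos(6)² ≈ 1.841
RHS = 1

Since LHS ≠ RHS, this pair disproves the claim, and no lexicographically smaller pair (x ≤ y, integers ≥ 5) does.

For instance (6, 9) is also a counterexample (LHS = sin(6)² + cos(9)² ≈ 0.9082, RHS = 1), but it's lexicographically larger.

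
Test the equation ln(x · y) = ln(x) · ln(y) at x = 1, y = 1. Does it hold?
Holds

Substituting x = 1, y = 1:

LHS = ln(1 · 1) = 0
RHS = ln(1) · ln(1) = 0

LHS = RHS, so the equation holds at this point.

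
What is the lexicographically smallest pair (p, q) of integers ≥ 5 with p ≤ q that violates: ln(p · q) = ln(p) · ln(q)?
Substituting (5, 5) into the claim:
LHS = ln(5 · 5) = ln(25) ≈ 3.219
RHS = ln(5) · ln(5) = ln(5)² ≈ 2.59

Since LHS ≠ RHS, this pair disproves the claim, and no lexicographically smaller pair (p ≤ q, integers ≥ 5) does.

For instance (10, 10) is also a counterexample (LHS = ln(100) ≈ 4.605, RHS = ln(10)² ≈ 5.302), but it's lexicographically larger.

Answer: (p, q) = (5, 5)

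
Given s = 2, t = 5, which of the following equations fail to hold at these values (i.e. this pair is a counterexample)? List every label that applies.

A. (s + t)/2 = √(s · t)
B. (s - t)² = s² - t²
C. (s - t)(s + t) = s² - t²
Evaluating each claim at the given values:
A. LHS = 7/2, RHS = √(10) ≈ 3.162 → fails here (LHS ≠ RHS)
B. LHS = 9, RHS = -21 → fails here (LHS ≠ RHS)
C. LHS = -21, RHS = -21 → holds here (LHS = RHS)

Answer: A, B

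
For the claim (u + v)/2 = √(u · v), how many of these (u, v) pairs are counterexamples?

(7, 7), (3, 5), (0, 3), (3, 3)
Testing each pair:
(7, 7): LHS = 7, RHS = 7 → satisfies claim
(3, 5): LHS = 4, RHS = √(15) ≈ 3.873 → counterexample
(0, 3): LHS = 3/2, RHS = 0 → counterexample
(3, 3): LHS = 3, RHS = 3 → satisfies claim

That makes 2 counterexamples.

Answer: 2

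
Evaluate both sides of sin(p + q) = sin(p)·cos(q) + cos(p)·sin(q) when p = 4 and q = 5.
LHS = sin(4 + 5) = sin(9) ≈ 0.4121
RHS = sin(4)·cos(5) + cos(4)·sin(5) = sin(4)·cos(5) + sin(5)·cos(4) ≈ 0.4121

LHS = RHS: the two sides agree.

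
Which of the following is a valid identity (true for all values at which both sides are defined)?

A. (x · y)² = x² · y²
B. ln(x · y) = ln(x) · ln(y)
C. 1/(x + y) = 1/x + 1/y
A

A: holds — e.g. at (3, 7), both sides equal 441.
B: fails at (5, 8) — LHS = ln(40) ≈ 3.689, RHS = ln(5)·ln(8) ≈ 3.347.
C: fails at (3, 7) — LHS = 1/10, RHS = 10/21.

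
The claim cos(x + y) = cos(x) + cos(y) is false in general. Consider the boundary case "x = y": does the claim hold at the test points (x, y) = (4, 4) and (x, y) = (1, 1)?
No, fails at both test points

At (4, 4): LHS = cos(8) ≈ -0.1455 ≠ RHS = 2·cos(4) ≈ -1.307
At (1, 1): LHS = cos(2) ≈ -0.4161 ≠ RHS = 2·cos(1) ≈ 1.081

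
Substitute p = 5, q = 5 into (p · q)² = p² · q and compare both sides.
LHS = (5 · 5)² = 625
RHS = 5² · 5 = 125

LHS ≠ RHS, so the equation does not hold here.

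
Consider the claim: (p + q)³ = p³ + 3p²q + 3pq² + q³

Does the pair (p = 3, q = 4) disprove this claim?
No

Substituting p = 3, q = 4:
LHS = (3 + 4)³ = 343
RHS = 3³ + 3·3²·4 + 3·3·4² + 4³ = 343

The sides agree, so this pair does not disprove the claim.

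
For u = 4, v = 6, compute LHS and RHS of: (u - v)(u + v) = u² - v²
LHS = (4 - 6)(4 + 6) = -20
RHS = 4² - 6² = -20

LHS = RHS: the two sides agree.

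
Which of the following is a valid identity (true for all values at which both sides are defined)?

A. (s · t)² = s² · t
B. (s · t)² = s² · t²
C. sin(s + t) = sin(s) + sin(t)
B

A: fails at (2, 2) — LHS = 16, RHS = 8.
B: holds — e.g. at (2, 3), both sides equal 36.
C: fails at (4, 6) — LHS = sin(10) ≈ -0.544, RHS = sin(4) + sin(6) ≈ -1.036.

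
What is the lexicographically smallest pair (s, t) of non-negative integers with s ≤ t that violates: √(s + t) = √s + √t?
(s, t) = (1, 1)

Substituting (1, 1) into the claim:
LHS = √(1 + 1) = √(2) ≈ 1.414
RHS = √1 + √1 = 2

Since LHS ≠ RHS, this pair disproves the claim, and no lexicographically smaller pair (s ≤ t, non-negative integers) does.

For instance (3, 6) is also a counterexample (LHS = 3, RHS = √(3) + √(6) ≈ 4.182), but it's lexicographically larger.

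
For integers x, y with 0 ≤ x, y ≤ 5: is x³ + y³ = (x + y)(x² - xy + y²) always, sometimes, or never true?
The identity holds for every pair in the range. For instance at (x, y) = (2, 0): both sides equal 8.

Answer: Always true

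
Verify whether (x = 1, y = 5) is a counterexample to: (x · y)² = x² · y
Substituting x = 1, y = 5:
LHS = (1 · 5)² = 25
RHS = 1² · 5 = 5

Since LHS ≠ RHS, this pair disproves the claim.

Answer: Yes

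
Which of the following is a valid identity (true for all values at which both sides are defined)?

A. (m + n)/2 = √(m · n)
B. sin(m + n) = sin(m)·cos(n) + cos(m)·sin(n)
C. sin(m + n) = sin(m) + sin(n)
A: fails at (1, 3) — LHS = 2, RHS = √(3) ≈ 1.732.
B: holds — e.g. at (1, 2), both sides equal sin(3) ≈ 0.1411.
C: fails at (4, 6) — LHS = sin(10) ≈ -0.544, RHS = sin(4) + sin(6) ≈ -1.036.

Answer: B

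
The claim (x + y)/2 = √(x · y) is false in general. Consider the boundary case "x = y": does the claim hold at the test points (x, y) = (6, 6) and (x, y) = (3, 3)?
Yes, holds at both test points

At (6, 6): LHS = 6, RHS = 6 → equal
At (3, 3): LHS = 3, RHS = 3 → equal

So the claim does hold at both of these boundary points, even though it is not an identity.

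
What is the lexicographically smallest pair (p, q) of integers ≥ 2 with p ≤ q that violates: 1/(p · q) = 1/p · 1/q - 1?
(p, q) = (2, 2)

Substituting (2, 2) into the claim:
LHS = 1/(2 · 2) = 1/4
RHS = 1/2 · 1/2 - 1 = -3/4

Since LHS ≠ RHS, this pair disproves the claim, and no lexicographically smaller pair (p ≤ q, integers ≥ 2) does.

For instance (5, 8) is also a counterexample (LHS = 1/40, RHS = -39/40), but it's lexicographically larger.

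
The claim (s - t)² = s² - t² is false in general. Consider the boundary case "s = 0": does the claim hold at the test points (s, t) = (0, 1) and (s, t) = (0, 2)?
At (0, 1): LHS = 1 ≠ RHS = -1
At (0, 2): LHS = 4 ≠ RHS = -4

Answer: No, fails at both test points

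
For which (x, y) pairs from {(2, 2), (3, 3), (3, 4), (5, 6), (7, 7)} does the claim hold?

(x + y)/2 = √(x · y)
(2, 2), (3, 3), (7, 7)

Testing each pair:
(2, 2): LHS = 2, RHS = 2 → holds
(3, 3): LHS = 3, RHS = 3 → holds
(3, 4): LHS = 7/2, RHS = 2·√(3) ≈ 3.464 → fails
(5, 6): LHS = 11/2, RHS = √(30) ≈ 5.477 → fails
(7, 7): LHS = 7, RHS = 7 → holds

3 of 5 pairs satisfy the claim.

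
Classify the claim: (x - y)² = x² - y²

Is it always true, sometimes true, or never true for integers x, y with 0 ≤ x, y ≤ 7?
It holds at (x, y) = (3, 0) (both sides equal 9), but fails at (x, y) = (5, 7) (LHS = 4, RHS = -24).

Answer: Sometimes true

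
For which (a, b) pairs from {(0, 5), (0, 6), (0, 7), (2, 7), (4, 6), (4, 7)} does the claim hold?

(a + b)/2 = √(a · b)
Testing each pair:
(0, 5): LHS = 5/2, RHS = 0 → fails
(0, 6): LHS = 3, RHS = 0 → fails
(0, 7): LHS = 7/2, RHS = 0 → fails
(2, 7): LHS = 9/2, RHS = √(14) ≈ 3.742 → fails
(4, 6): LHS = 5, RHS = 2·√(6) ≈ 4.899 → fails
(4, 7): LHS = 11/2, RHS = 2·√(7) ≈ 5.292 → fails

No pair satisfies the claim.

Answer: None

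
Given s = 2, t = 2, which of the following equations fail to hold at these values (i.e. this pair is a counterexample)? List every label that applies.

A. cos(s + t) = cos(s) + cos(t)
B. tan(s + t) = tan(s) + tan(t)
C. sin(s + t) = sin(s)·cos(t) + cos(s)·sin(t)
A, B

Evaluating each claim at the given values:
A. LHS = cos(4) ≈ -0.6536, RHS = 2·cos(2) ≈ -0.8323 → fails here (LHS ≠ RHS)
B. LHS = tan(4) ≈ 1.158, RHS = 2·tan(2) ≈ -4.37 → fails here (LHS ≠ RHS)
C. LHS = sin(4) ≈ -0.7568, RHS = 2·sin(2)·cos(2) ≈ -0.7568 → holds here (LHS = RHS)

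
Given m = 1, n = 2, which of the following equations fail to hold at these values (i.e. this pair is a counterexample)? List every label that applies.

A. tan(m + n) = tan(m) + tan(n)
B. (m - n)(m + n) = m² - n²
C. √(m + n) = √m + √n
A, C

Evaluating each claim at the given values:
A. LHS = tan(3) ≈ -0.1425, RHS = tan(2) + tan(1) ≈ -0.6276 → fails here (LHS ≠ RHS)
B. LHS = -3, RHS = -3 → holds here (LHS = RHS)
C. LHS = √(3) ≈ 1.732, RHS = 1 + √(2) ≈ 2.414 → fails here (LHS ≠ RHS)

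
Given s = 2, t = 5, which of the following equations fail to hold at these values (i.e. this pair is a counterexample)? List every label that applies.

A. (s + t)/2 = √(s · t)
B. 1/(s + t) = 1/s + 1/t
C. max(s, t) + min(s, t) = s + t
A, B

Evaluating each claim at the given values:
A. LHS = 7/2, RHS = √(10) ≈ 3.162 → fails here (LHS ≠ RHS)
B. LHS = 1/7, RHS = 7/10 → fails here (LHS ≠ RHS)
C. LHS = 7, RHS = 7 → holds here (LHS = RHS)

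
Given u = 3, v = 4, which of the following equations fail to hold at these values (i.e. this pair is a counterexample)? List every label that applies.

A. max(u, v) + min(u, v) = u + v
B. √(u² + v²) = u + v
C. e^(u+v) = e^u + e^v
Evaluating each claim at the given values:
A. LHS = 7, RHS = 7 → holds here (LHS = RHS)
B. LHS = 5, RHS = 7 → fails here (LHS ≠ RHS)
C. LHS = e^7 ≈ 1097, RHS = e^3 + e^4 ≈ 74.68 → fails here (LHS ≠ RHS)

Answer: B, C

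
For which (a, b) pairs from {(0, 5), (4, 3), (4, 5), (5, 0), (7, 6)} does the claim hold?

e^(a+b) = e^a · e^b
All pairs

Testing each pair:
(0, 5): LHS = e^5 ≈ 148.4, RHS = e^5 ≈ 148.4 → holds
(4, 3): LHS = e^7 ≈ 1097, RHS = e^7 ≈ 1097 → holds
(4, 5): LHS = e^9 ≈ 8103, RHS = e^9 ≈ 8103 → holds
(5, 0): LHS = e^5 ≈ 148.4, RHS = e^5 ≈ 148.4 → holds
(7, 6): LHS = e^13 ≈ 442413.4, RHS = e^13 ≈ 442413.4 → holds

Every pair satisfies the claim.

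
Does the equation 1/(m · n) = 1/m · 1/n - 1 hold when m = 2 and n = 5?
Fails

Substituting m = 2, n = 5:

LHS = 1/(2 · 5) = 1/10
RHS = 1/2 · 1/5 - 1 = -9/10

LHS ≠ RHS, so the equation does not hold at this point.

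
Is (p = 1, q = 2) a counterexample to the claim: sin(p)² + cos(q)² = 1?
Yes

Substituting p = 1, q = 2:
LHS = sin(1)² + cos(2)² ≈ 0.8813
RHS = 1

Since LHS ≠ RHS, this pair disproves the claim.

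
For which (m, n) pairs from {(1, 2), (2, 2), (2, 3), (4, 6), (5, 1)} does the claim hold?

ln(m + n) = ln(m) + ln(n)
(2, 2)

Testing each pair:
(1, 2): LHS = ln(3) ≈ 1.099, RHS = ln(2) ≈ 0.6931 → fails
(2, 2): LHS = ln(4) ≈ 1.386, RHS = 2·ln(2) ≈ 1.386 → holds
(2, 3): LHS = ln(5) ≈ 1.609, RHS = ln(2) + ln(3) ≈ 1.792 → fails
(4, 6): LHS = ln(10) ≈ 2.303, RHS = ln(4) + ln(6) ≈ 3.178 → fails
(5, 1): LHS = ln(6) ≈ 1.792, RHS = ln(5) ≈ 1.609 → fails

1 of 5 pairs satisfies the claim.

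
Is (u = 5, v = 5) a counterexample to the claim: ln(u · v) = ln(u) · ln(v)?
Substituting u = 5, v = 5:
LHS = ln(5 · 5) = ln(25) ≈ 3.219
RHS = ln(5) · ln(5) = ln(5)² ≈ 2.59

Since LHS ≠ RHS, this pair disproves the claim.

Answer: Yes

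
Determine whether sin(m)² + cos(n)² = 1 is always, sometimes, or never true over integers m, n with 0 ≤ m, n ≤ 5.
Sometimes true

It holds at (m, n) = (2, 2) (both sides equal 1), but fails at (m, n) = (2, 5) (LHS = cos(5)² + sin(2)² ≈ 0.9073, RHS = 1).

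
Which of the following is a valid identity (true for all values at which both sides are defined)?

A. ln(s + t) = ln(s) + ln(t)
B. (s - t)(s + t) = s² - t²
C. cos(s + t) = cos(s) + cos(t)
B

A: fails at (4, 4) — LHS = ln(8) ≈ 2.079, RHS = 2·ln(4) ≈ 2.773.
B: holds — e.g. at (2, 3), both sides equal -5.
C: fails at (4, 4) — LHS = cos(8) ≈ -0.1455, RHS = 2·cos(4) ≈ -1.307.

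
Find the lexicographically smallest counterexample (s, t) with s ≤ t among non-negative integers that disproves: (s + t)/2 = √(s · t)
Substituting (0, 1) into the claim:
LHS = (0 + 1)/2 = 1/2
RHS = √(0 · 1) = 0

Since LHS ≠ RHS, this pair disproves the claim, and no lexicographically smaller pair (s ≤ t, non-negative integers) does.

For instance (0, 3) is also a counterexample (LHS = 3/2, RHS = 0), but it's lexicographically larger.

Answer: (s, t) = (0, 1)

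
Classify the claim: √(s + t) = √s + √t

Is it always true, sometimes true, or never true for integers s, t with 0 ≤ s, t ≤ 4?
Sometimes true

It holds at (s, t) = (0, 2) (both sides equal √(2) ≈ 1.414), but fails at (s, t) = (2, 2) (LHS = 2, RHS = 2·√(2) ≈ 2.828).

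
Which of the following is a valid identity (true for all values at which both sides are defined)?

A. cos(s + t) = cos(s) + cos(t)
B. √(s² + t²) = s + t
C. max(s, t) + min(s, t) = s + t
C

A: fails at (3, 3) — LHS = cos(6) ≈ 0.9602, RHS = 2·cos(3) ≈ -1.98.
B: fails at (2, 3) — LHS = √(13) ≈ 3.606, RHS = 5.
C: holds — e.g. at (1, 3), both sides equal 4.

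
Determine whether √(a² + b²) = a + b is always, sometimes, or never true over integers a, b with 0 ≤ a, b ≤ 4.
Sometimes true

It holds at (a, b) = (0, 4) (both sides equal 4), but fails at (a, b) = (2, 1) (LHS = √(5) ≈ 2.236, RHS = 3).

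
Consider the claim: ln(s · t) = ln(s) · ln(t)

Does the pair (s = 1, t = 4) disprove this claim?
Yes

Substituting s = 1, t = 4:
LHS = ln(1 · 4) = ln(4) ≈ 1.386
RHS = ln(1) · ln(4) = 0

Since LHS ≠ RHS, this pair disproves the claim.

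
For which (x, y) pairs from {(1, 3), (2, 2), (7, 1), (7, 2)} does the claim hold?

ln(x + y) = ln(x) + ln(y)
Testing each pair:
(1, 3): LHS = ln(4) ≈ 1.386, RHS = ln(3) ≈ 1.099 → fails
(2, 2): LHS = ln(4) ≈ 1.386, RHS = 2·ln(2) ≈ 1.386 → holds
(7, 1): LHS = ln(8) ≈ 2.079, RHS = ln(7) ≈ 1.946 → fails
(7, 2): LHS = ln(9) ≈ 2.197, RHS = ln(2) + ln(7) ≈ 2.639 → fails

1 of 4 pairs satisfies the claim.

Answer: (2, 2)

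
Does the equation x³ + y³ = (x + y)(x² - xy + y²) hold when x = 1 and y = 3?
Holds

Substituting x = 1, y = 3:

LHS = 1³ + 3³ = 28
RHS = (1 + 3)(1² - 1·3 + 3²) = 28

LHS = RHS, so the equation holds at this point.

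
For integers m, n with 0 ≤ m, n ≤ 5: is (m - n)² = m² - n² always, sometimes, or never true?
It holds at (m, n) = (5, 0) (both sides equal 25), but fails at (m, n) = (4, 2) (LHS = 4, RHS = 12).

Answer: Sometimes true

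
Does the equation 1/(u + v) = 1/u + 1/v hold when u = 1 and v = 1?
Substituting u = 1, v = 1:

LHS = 1/(1 + 1) = 1/2
RHS = 1/1 + 1/1 = 2

LHS ≠ RHS, so the equation does not hold at this point.

Answer: Fails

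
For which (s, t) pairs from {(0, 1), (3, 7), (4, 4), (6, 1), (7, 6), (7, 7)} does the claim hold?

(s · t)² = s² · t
(0, 1), (6, 1)

Testing each pair:
(0, 1): LHS = 0, RHS = 0 → holds
(3, 7): LHS = 441, RHS = 63 → fails
(4, 4): LHS = 256, RHS = 64 → fails
(6, 1): LHS = 36, RHS = 36 → holds
(7, 6): LHS = 1764, RHS = 294 → fails
(7, 7): LHS = 2401, RHS = 343 → fails

2 of 6 pairs satisfy the claim.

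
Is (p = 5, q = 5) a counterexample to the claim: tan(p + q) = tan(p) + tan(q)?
Substituting p = 5, q = 5:
LHS = tan(5 + 5) = tan(10) ≈ 0.6484
RHS = tan(5) + tan(5) = 2·tan(5) ≈ -6.761

Since LHS ≠ RHS, this pair disproves the claim.

Answer: Yes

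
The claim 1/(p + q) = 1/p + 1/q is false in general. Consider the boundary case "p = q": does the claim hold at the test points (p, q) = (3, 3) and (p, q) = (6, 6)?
No, fails at both test points

At (3, 3): LHS = 1/6 ≠ RHS = 2/3
At (6, 6): LHS = 1/12 ≠ RHS = 1/3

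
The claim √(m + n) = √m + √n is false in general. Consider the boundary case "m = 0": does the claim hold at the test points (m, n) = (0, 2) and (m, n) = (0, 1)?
Yes, holds at both test points

At (0, 2): LHS = √(2) ≈ 1.414, RHS = √(2) ≈ 1.414 → equal
At (0, 1): LHS = 1, RHS = 1 → equal

So the claim does hold at both of these boundary points, even though it is not an identity.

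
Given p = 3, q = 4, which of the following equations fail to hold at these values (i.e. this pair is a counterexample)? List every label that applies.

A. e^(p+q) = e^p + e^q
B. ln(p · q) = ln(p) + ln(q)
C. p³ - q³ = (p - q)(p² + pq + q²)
Evaluating each claim at the given values:
A. LHS = e^7 ≈ 1097, RHS = e^3 + e^4 ≈ 74.68 → fails here (LHS ≠ RHS)
B. LHS = ln(12) ≈ 2.485, RHS = ln(3) + ln(4) ≈ 2.485 → holds here (LHS = RHS)
C. LHS = -37, RHS = -37 → holds here (LHS = RHS)

Answer: A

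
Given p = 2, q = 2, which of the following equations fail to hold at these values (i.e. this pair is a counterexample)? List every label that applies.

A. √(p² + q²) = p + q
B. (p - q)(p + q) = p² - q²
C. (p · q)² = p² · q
Evaluating each claim at the given values:
A. LHS = 2·√(2) ≈ 2.828, RHS = 4 → fails here (LHS ≠ RHS)
B. LHS = 0, RHS = 0 → holds here (LHS = RHS)
C. LHS = 16, RHS = 8 → fails here (LHS ≠ RHS)

Answer: A, C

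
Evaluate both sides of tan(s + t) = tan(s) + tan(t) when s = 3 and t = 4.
LHS = tan(3 + 4) = tan(7) ≈ 0.8714
RHS = tan(3) + tan(4) ≈ 1.015

LHS ≠ RHS (they differ by about 0.1438), so the equation does not hold here.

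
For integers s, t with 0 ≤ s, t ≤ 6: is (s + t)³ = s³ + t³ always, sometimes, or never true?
It holds at (s, t) = (3, 0) (both sides equal 27), but fails at (s, t) = (4, 1) (LHS = 125, RHS = 65).

Answer: Sometimes true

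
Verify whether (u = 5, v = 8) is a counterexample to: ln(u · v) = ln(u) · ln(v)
Yes

Substituting u = 5, v = 8:
LHS = ln(5 · 8) = ln(40) ≈ 3.689
RHS = ln(5) · ln(8) ≈ 3.347

Since LHS ≠ RHS, this pair disproves the claim.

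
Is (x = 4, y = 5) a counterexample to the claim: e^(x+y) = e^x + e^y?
Substituting x = 4, y = 5:
LHS = e^(4+5) = e^9 ≈ 8103
RHS = e^4 + e^5 ≈ 203

Since LHS ≠ RHS, this pair disproves the claim.

Answer: Yes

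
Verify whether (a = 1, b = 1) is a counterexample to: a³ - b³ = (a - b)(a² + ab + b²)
No

Substituting a = 1, b = 1:
LHS = 1³ - 1³ = 0
RHS = (1 - 1)(1² + 1·1 + 1²) = 0

The sides agree, so this pair does not disprove the claim.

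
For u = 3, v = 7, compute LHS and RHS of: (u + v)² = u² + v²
LHS = (3 + 7)² = 100
RHS = 3² + 7² = 58

LHS ≠ RHS, so the equation does not hold here.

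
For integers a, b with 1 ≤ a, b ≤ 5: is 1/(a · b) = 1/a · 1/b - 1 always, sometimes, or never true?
Never true

The claim fails for every pair in the range. For instance at (a, b) = (4, 1): LHS = 1/4, RHS = -3/4.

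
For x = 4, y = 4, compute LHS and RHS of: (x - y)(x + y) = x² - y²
LHS = (4 - 4)(4 + 4) = 0
RHS = 4² - 4² = 0

LHS = RHS: the two sides agree.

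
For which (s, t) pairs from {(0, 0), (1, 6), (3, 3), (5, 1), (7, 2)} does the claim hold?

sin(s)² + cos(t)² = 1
(0, 0), (3, 3)

Testing each pair:
(0, 0): LHS = 1, RHS = 1 → holds
(1, 6): LHS = sin(1)² + cos(6)² ≈ 1.63, RHS = 1 → fails
(3, 3): LHS = sin(3)² + cos(3)² = 1, RHS = 1 → holds
(5, 1): LHS = cos(1)² + sin(5)² ≈ 1.211, RHS = 1 → fails
(7, 2): LHS = cos(2)² + sin(7)² ≈ 0.6048, RHS = 1 → fails

2 of 5 pairs satisfy the claim.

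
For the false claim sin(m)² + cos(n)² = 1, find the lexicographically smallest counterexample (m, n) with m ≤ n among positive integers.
Substituting (1, 2) into the claim:
LHS = sin(1)² + cos(2)² ≈ 0.8813
RHS = 1

Since LHS ≠ RHS, this pair disproves the claim, and no lexicographically smaller pair (m ≤ n, positive integers) does.

For instance (2, 4) is also a counterexample (LHS = cos(4)² + sin(2)² ≈ 1.254, RHS = 1), but it's lexicographically larger.

Answer: (m, n) = (1, 2)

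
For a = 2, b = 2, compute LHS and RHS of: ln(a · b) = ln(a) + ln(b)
LHS = ln(2 · 2) = ln(4) ≈ 1.386
RHS = ln(2) + ln(2) = 2·ln(2) ≈ 1.386

LHS = RHS: the two sides agree.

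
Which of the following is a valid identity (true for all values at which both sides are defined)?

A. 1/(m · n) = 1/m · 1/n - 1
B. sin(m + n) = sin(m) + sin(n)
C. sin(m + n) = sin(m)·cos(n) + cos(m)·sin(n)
A: fails at (6, 7) — LHS = 1/42, RHS = -41/42.
B: fails at (1, 3) — LHS = sin(4) ≈ -0.7568, RHS = sin(3) + sin(1) ≈ 0.9826.
C: holds — e.g. at (0, 1), both sides equal sin(1) ≈ 0.8415.

Answer: C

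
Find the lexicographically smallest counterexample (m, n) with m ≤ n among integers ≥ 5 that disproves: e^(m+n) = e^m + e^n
(m, n) = (5, 5)

Substituting (5, 5) into the claim:
LHS = e^(5+5) = e^10 ≈ 22026.5
RHS = e^5 + e^5 = 2·e^5 ≈ 296.8

Since LHS ≠ RHS, this pair disproves the claim, and no lexicographically smaller pair (m ≤ n, integers ≥ 5) does.

For instance (6, 6) is also a counterexample (LHS = e^12 ≈ 162754.8, RHS = 2·e^6 ≈ 806.9), but it's lexicographically larger.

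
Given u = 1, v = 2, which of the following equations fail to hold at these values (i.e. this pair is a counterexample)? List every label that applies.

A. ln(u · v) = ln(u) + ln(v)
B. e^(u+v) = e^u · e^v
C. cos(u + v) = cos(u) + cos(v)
C

Evaluating each claim at the given values:
A. LHS = ln(2) ≈ 0.6931, RHS = ln(2) ≈ 0.6931 → holds here (LHS = RHS)
B. LHS = e^3 ≈ 20.09, RHS = e^3 ≈ 20.09 → holds here (LHS = RHS)
C. LHS = cos(3) ≈ -0.99, RHS = cos(2) + cos(1) ≈ 0.1242 → fails here (LHS ≠ RHS)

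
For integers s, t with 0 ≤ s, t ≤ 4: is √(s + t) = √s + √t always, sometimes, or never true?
Sometimes true

It holds at (s, t) = (3, 0) (both sides equal √(3) ≈ 1.732), but fails at (s, t) = (3, 2) (LHS = √(5) ≈ 2.236, RHS = √(2) + √(3) ≈ 3.146).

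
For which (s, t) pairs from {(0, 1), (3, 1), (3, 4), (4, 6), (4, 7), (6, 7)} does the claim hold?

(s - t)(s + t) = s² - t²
Testing each pair:
(0, 1): LHS = -1, RHS = -1 → holds
(3, 1): LHS = 8, RHS = 8 → holds
(3, 4): LHS = -7, RHS = -7 → holds
(4, 6): LHS = -20, RHS = -20 → holds
(4, 7): LHS = -33, RHS = -33 → holds
(6, 7): LHS = -13, RHS = -13 → holds

Every pair satisfies the claim.

Answer: All pairs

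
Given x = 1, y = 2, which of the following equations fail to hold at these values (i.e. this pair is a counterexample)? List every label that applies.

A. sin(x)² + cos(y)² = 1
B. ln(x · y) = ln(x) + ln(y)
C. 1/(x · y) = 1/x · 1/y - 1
A, C

Evaluating each claim at the given values:
A. LHS = cos(2)² + sin(1)² ≈ 0.8813, RHS = 1 → fails here (LHS ≠ RHS)
B. LHS = ln(2) ≈ 0.6931, RHS = ln(2) ≈ 0.6931 → holds here (LHS = RHS)
C. LHS = 1/2, RHS = -1/2 → fails here (LHS ≠ RHS)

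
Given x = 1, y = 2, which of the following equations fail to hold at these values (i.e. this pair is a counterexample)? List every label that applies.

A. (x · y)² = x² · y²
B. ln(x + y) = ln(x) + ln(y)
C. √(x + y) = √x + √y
B, C

Evaluating each claim at the given values:
A. LHS = 4, RHS = 4 → holds here (LHS = RHS)
B. LHS = ln(3) ≈ 1.099, RHS = ln(2) ≈ 0.6931 → fails here (LHS ≠ RHS)
C. LHS = √(3) ≈ 1.732, RHS = 1 + √(2) ≈ 2.414 → fails here (LHS ≠ RHS)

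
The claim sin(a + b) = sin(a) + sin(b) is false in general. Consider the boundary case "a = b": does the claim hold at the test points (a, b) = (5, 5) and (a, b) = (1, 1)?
At (5, 5): LHS = sin(10) ≈ -0.544 ≠ RHS = 2·sin(5) ≈ -1.918
At (1, 1): LHS = sin(2) ≈ 0.9093 ≠ RHS = 2·sin(1) ≈ 1.683

Answer: No, fails at both test points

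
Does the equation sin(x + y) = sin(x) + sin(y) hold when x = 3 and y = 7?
Substituting x = 3, y = 7:

LHS = sin(3 + 7) = sin(10) ≈ -0.544
RHS = sin(3) + sin(7) ≈ 0.7981

LHS ≠ RHS, so the equation does not hold at this point.

Answer: Fails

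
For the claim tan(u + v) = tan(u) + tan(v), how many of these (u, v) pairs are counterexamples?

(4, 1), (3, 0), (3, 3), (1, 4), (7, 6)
Testing each pair:
(4, 1): LHS = tan(5) ≈ -3.381, RHS = tan(4) + tan(1) ≈ 2.715 → counterexample
(3, 0): LHS = tan(3) ≈ -0.1425, RHS = tan(3) ≈ -0.1425 → satisfies claim
(3, 3): LHS = tan(6) ≈ -0.291, RHS = 2·tan(3) ≈ -0.2851 → counterexample
(1, 4): LHS = tan(5) ≈ -3.381, RHS = tan(4) + tan(1) ≈ 2.715 → counterexample
(7, 6): LHS = tan(13) ≈ 0.463, RHS = tan(6) + tan(7) ≈ 0.5804 → counterexample

That makes 4 counterexamples.

Answer: 4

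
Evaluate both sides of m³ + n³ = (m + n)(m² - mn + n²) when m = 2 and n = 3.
LHS = 2³ + 3³ = 35
RHS = (2 + 3)(2² - 2·3 + 3²) = 35

LHS = RHS: the two sides agree.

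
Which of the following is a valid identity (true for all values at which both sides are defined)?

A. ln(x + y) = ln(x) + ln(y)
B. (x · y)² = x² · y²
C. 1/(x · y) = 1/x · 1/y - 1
A: fails at (3, 4) — LHS = ln(7) ≈ 1.946, RHS = ln(3) + ln(4) ≈ 2.485.
B: holds — e.g. at (3, 4), both sides equal 144.
C: fails at (2, 3) — LHS = 1/6, RHS = -5/6.

Answer: B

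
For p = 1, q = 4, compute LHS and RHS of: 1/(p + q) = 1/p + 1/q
LHS = 1/(1 + 4) = 1/5
RHS = 1/1 + 1/4 = 5/4

LHS ≠ RHS, so the equation does not hold here.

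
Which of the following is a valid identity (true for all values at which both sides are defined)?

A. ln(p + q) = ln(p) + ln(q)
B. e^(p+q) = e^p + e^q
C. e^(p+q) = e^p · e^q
A: fails at (2, 7) — LHS = ln(9) ≈ 2.197, RHS = ln(2) + ln(7) ≈ 2.639.
B: fails at (2, 4) — LHS = e^6 ≈ 403.4, RHS = e^2 + e^4 ≈ 61.99.
C: holds — e.g. at (3, 4), both sides equal e^7 ≈ 1097.

Answer: C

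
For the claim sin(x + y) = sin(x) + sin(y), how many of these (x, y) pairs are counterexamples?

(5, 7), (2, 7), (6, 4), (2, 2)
Testing each pair:
(5, 7): LHS = sin(12) ≈ -0.5366, RHS = sin(5) + sin(7) ≈ -0.3019 → counterexample
(2, 7): LHS = sin(9) ≈ 0.4121, RHS = sin(7) + sin(2) ≈ 1.566 → counterexample
(6, 4): LHS = sin(10) ≈ -0.544, RHS = sin(4) + sin(6) ≈ -1.036 → counterexample
(2, 2): LHS = sin(4) ≈ -0.7568, RHS = 2·sin(2) ≈ 1.819 → counterexample

That makes 4 counterexamples.

Answer: 4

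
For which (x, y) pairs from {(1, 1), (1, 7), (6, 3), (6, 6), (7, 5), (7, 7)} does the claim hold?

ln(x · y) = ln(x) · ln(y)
Testing each pair:
(1, 1): LHS = 0, RHS = 0 → holds
(1, 7): LHS = ln(7) ≈ 1.946, RHS = 0 → fails
(6, 3): LHS = ln(18) ≈ 2.89, RHS = ln(3)·ln(6) ≈ 1.968 → fails
(6, 6): LHS = ln(36) ≈ 3.584, RHS = ln(6)² ≈ 3.21 → fails
(7, 5): LHS = ln(35) ≈ 3.555, RHS = ln(5)·ln(7) ≈ 3.132 → fails
(7, 7): LHS = ln(49) ≈ 3.892, RHS = ln(7)² ≈ 3.787 → fails

1 of 6 pairs satisfies the claim.

Answer: (1, 1)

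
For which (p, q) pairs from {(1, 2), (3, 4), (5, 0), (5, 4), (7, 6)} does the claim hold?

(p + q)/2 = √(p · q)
Testing each pair:
(1, 2): LHS = 3/2, RHS = √(2) ≈ 1.414 → fails
(3, 4): LHS = 7/2, RHS = 2·√(3) ≈ 3.464 → fails
(5, 0): LHS = 5/2, RHS = 0 → fails
(5, 4): LHS = 9/2, RHS = 2·√(5) ≈ 4.472 → fails
(7, 6): LHS = 13/2, RHS = √(42) ≈ 6.481 → fails

No pair satisfies the claim.

Answer: None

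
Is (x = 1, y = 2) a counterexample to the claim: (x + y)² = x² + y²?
Yes

Substituting x = 1, y = 2:
LHS = (1 + 2)² = 9
RHS = 1² + 2² = 5

Since LHS ≠ RHS, this pair disproves the claim.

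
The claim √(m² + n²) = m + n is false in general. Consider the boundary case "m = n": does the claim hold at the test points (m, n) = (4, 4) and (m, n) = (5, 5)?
At (4, 4): LHS = 4·√(2) ≈ 5.657 ≠ RHS = 8
At (5, 5): LHS = 5·√(2) ≈ 7.071 ≠ RHS = 10

Answer: No, fails at both test points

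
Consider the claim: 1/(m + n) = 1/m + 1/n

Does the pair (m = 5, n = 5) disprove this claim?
Yes

Substituting m = 5, n = 5:
LHS = 1/(5 + 5) = 1/10
RHS = 1/5 + 1/5 = 2/5

Since LHS ≠ RHS, this pair disproves the claim.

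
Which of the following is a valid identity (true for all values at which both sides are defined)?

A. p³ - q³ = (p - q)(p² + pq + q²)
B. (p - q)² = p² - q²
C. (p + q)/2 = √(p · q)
A

A: holds — e.g. at (1, 4), both sides equal -63.
B: fails at (2, 4) — LHS = 4, RHS = -12.
C: fails at (3, 5) — LHS = 4, RHS = √(15) ≈ 3.873.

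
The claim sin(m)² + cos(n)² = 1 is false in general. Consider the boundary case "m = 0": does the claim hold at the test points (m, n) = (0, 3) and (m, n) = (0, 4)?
At (0, 3): LHS = cos(3)² ≈ 0.9801 ≠ RHS = 1
At (0, 4): LHS = cos(4)² ≈ 0.4272 ≠ RHS = 1

Answer: No, fails at both test points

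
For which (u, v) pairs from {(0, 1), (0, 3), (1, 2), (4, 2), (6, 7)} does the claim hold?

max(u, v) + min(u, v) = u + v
Testing each pair:
(0, 1): LHS = 1, RHS = 1 → holds
(0, 3): LHS = 3, RHS = 3 → holds
(1, 2): LHS = 3, RHS = 3 → holds
(4, 2): LHS = 6, RHS = 6 → holds
(6, 7): LHS = 13, RHS = 13 → holds

Every pair satisfies the claim.

Answer: All pairs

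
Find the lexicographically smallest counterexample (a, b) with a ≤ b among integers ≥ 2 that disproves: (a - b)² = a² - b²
Substituting (2, 3) into the claim:
LHS = (2 - 3)² = 1
RHS = 2² - 3² = -5

Since LHS ≠ RHS, this pair disproves the claim, and no lexicographically smaller pair (a ≤ b, integers ≥ 2) does.

For instance (6, 8) is also a counterexample (LHS = 4, RHS = -28), but it's lexicographically larger.

Answer: (a, b) = (2, 3)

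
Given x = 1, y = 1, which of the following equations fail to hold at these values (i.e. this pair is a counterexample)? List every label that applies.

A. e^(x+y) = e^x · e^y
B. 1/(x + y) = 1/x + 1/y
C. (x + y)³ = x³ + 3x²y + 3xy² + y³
B

Evaluating each claim at the given values:
A. LHS = e^2 ≈ 7.389, RHS = e^2 ≈ 7.389 → holds here (LHS = RHS)
B. LHS = 1/2, RHS = 2 → fails here (LHS ≠ RHS)
C. LHS = 8, RHS = 8 → holds here (LHS = RHS)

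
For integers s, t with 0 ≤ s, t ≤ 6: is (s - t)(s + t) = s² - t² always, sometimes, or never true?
The identity holds for every pair in the range. For instance at (s, t) = (3, 0): both sides equal 9.

Answer: Always true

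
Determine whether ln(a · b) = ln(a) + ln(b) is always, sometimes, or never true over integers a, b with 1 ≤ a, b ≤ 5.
Always true

The identity holds for every pair in the range. For instance at (a, b) = (3, 3): both sides equal ln(9) ≈ 2.197.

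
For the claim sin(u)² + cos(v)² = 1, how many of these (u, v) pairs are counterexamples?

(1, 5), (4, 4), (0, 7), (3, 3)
Testing each pair:
(1, 5): LHS = cos(5)² + sin(1)² ≈ 0.7885, RHS = 1 → counterexample
(4, 4): LHS = cos(4)² + sin(4)² = 1, RHS = 1 → satisfies claim
(0, 7): LHS = cos(7)² ≈ 0.5684, RHS = 1 → counterexample
(3, 3): LHS = sin(3)² + cos(3)² = 1, RHS = 1 → satisfies claim

That makes 2 counterexamples.

Answer: 2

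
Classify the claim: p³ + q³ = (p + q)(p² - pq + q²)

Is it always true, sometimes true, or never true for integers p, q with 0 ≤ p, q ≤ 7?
The identity holds for every pair in the range. For instance at (p, q) = (6, 0): both sides equal 216.

Answer: Always true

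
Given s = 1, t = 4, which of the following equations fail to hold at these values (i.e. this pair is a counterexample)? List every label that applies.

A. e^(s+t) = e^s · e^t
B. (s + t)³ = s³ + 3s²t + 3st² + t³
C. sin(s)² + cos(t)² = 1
Evaluating each claim at the given values:
A. LHS = e^5 ≈ 148.4, RHS = e^5 ≈ 148.4 → holds here (LHS = RHS)
B. LHS = 125, RHS = 125 → holds here (LHS = RHS)
C. LHS = cos(4)² + sin(1)² ≈ 1.135, RHS = 1 → fails here (LHS ≠ RHS)

Answer: C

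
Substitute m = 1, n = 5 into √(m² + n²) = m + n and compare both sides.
LHS = √(1² + 5²) = √(26) ≈ 5.099
RHS = 1 + 5 = 6

LHS ≠ RHS (they differ by about 0.901), so the equation does not hold here.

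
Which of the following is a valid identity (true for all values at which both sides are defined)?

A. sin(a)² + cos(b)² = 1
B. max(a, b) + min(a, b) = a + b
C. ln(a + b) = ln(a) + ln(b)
A: fails at (1, 3) — LHS = sin(1)² + cos(3)² ≈ 1.688, RHS = 1.
B: holds — e.g. at (5, 8), both sides equal 13.
C: fails at (4, 5) — LHS = ln(9) ≈ 2.197, RHS = ln(4) + ln(5) ≈ 2.996.

Answer: B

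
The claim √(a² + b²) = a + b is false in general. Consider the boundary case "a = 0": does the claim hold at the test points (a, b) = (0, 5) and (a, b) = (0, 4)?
At (0, 5): LHS = 5, RHS = 5 → equal
At (0, 4): LHS = 4, RHS = 4 → equal

So the claim does hold at both of these boundary points, even though it is not an identity.

Answer: Yes, holds at both test points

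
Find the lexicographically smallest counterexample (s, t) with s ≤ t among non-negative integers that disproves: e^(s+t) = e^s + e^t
(s, t) = (0, 0)

Substituting (0, 0) into the claim:
LHS = e^(0+0) = 1
RHS = e^0 + e^0 = 2

Since LHS ≠ RHS, this pair disproves the claim, and no lexicographically smaller pair (s ≤ t, non-negative integers) does.

For instance (4, 5) is also a counterexample (LHS = e^9 ≈ 8103, RHS = e^4 + e^5 ≈ 203), but it's lexicographically larger.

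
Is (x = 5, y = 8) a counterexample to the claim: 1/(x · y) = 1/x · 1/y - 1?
Substituting x = 5, y = 8:
LHS = 1/(5 · 8) = 1/40
RHS = 1/5 · 1/8 - 1 = -39/40

Since LHS ≠ RHS, this pair disproves the claim.

Answer: Yes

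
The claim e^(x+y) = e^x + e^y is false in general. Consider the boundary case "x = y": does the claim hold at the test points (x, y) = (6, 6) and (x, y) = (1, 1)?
No, fails at both test points

At (6, 6): LHS = e^12 ≈ 162754.8 ≠ RHS = 2·e^6 ≈ 806.9
At (1, 1): LHS = e^2 ≈ 7.389 ≠ RHS = 2·e ≈ 5.437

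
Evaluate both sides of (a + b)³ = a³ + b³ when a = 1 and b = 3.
LHS = (1 + 3)³ = 64
RHS = 1³ + 3³ = 28

LHS ≠ RHS, so the equation does not hold here.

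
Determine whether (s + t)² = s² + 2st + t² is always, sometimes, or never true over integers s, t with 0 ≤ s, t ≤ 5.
The identity holds for every pair in the range. For instance at (s, t) = (5, 3): both sides equal 64.

Answer: Always true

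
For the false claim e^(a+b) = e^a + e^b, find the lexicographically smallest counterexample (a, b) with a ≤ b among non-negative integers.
Substituting (0, 0) into the claim:
LHS = e^(0+0) = 1
RHS = e^0 + e^0 = 2

Since LHS ≠ RHS, this pair disproves the claim, and no lexicographically smaller pair (a ≤ b, non-negative integers) does.

For instance (1, 5) is also a counterexample (LHS = e^6 ≈ 403.4, RHS = e + e^5 ≈ 151.1), but it's lexicographically larger.

Answer: (a, b) = (0, 0)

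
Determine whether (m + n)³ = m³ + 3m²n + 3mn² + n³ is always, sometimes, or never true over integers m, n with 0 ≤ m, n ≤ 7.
The identity holds for every pair in the range. For instance at (m, n) = (1, 1): both sides equal 8.

Answer: Always true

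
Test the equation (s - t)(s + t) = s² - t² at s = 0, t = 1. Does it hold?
Holds

Substituting s = 0, t = 1:

LHS = (0 - 1)(0 + 1) = -1
RHS = 0² - 1² = -1

LHS = RHS, so the equation holds at this point.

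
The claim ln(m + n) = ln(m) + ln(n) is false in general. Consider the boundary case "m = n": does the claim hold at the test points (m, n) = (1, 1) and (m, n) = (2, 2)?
Only at (2, 2)

At (1, 1): LHS = ln(2) ≈ 0.6931 ≠ RHS = 0
At (2, 2): LHS = ln(4) ≈ 1.386, RHS = 2·ln(2) ≈ 1.386 → equal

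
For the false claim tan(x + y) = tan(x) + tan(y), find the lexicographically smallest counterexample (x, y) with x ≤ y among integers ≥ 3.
(x, y) = (3, 3)

Substituting (3, 3) into the claim:
LHS = tan(3 + 3) = tan(6) ≈ -0.291
RHS = tan(3) + tan(3) = 2·tan(3) ≈ -0.2851

Since LHS ≠ RHS, this pair disproves the claim, and no lexicographically smaller pair (x ≤ y, integers ≥ 3) does.

For instance (4, 7) is also a counterexample (LHS = tan(11) ≈ -226, RHS = tan(7) + tan(4) ≈ 2.029), but it's lexicographically larger.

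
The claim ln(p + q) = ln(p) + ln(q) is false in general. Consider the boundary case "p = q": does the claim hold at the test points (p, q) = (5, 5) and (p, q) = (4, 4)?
No, fails at both test points

At (5, 5): LHS = ln(10) ≈ 2.303 ≠ RHS = 2·ln(5) ≈ 3.219
At (4, 4): LHS = ln(8) ≈ 2.079 ≠ RHS = 2·ln(4) ≈ 2.773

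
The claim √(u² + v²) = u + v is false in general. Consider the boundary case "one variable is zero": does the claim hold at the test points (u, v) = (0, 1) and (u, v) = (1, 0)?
At (0, 1): LHS = 1, RHS = 1 → equal
At (1, 0): LHS = 1, RHS = 1 → equal

So the claim does hold at both of these boundary points, even though it is not an identity.

Answer: Yes, holds at both test points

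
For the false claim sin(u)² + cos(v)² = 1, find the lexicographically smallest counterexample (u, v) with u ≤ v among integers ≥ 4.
(u, v) = (4, 5)

Substituting (4, 5) into the claim:
LHS = sin(4)² + cos(5)² ≈ 0.6532
RHS = 1

Since LHS ≠ RHS, this pair disproves the claim, and no lexicographically smaller pair (u ≤ v, integers ≥ 4) does.

For instance (5, 6) is also a counterexample (LHS = sin(5)² + cos(6)² ≈ 1.841, RHS = 1), but it's lexicographically larger.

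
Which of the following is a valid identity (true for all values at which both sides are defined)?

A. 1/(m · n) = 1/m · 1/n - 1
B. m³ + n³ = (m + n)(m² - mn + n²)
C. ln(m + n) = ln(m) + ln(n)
A: fails at (4, 6) — LHS = 1/24, RHS = -23/24.
B: holds — e.g. at (2, 2), both sides equal 16.
C: fails at (1, 5) — LHS = ln(6) ≈ 1.792, RHS = ln(5) ≈ 1.609.

Answer: B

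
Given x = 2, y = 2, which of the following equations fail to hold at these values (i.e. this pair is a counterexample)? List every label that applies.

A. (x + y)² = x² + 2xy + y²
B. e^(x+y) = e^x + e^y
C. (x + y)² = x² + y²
B, C

Evaluating each claim at the given values:
A. LHS = 16, RHS = 16 → holds here (LHS = RHS)
B. LHS = e^4 ≈ 54.6, RHS = 2·e^2 ≈ 14.78 → fails here (LHS ≠ RHS)
C. LHS = 16, RHS = 8 → fails here (LHS ≠ RHS)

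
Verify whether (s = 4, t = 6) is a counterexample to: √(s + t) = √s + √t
Yes

Substituting s = 4, t = 6:
LHS = √(4 + 6) = √(10) ≈ 3.162
RHS = √4 + √6 = 2 + √(6) ≈ 4.449

Since LHS ≠ RHS, this pair disproves the claim.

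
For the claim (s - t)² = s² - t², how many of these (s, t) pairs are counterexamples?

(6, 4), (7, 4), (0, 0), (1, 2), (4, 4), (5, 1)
Testing each pair:
(6, 4): LHS = 4, RHS = 20 → counterexample
(7, 4): LHS = 9, RHS = 33 → counterexample
(0, 0): LHS = 0, RHS = 0 → satisfies claim
(1, 2): LHS = 1, RHS = -3 → counterexample
(4, 4): LHS = 0, RHS = 0 → satisfies claim
(5, 1): LHS = 16, RHS = 24 → counterexample

That makes 4 counterexamples.

Answer: 4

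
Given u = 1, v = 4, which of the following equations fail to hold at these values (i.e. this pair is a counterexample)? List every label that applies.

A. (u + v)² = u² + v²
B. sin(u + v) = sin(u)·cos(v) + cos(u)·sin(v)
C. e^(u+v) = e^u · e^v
Evaluating each claim at the given values:
A. LHS = 25, RHS = 17 → fails here (LHS ≠ RHS)
B. LHS = sin(5) ≈ -0.9589, RHS = sin(1)·cos(4) + sin(4)·cos(1) ≈ -0.9589 → holds here (LHS = RHS)
C. LHS = e^5 ≈ 148.4, RHS = e^5 ≈ 148.4 → holds here (LHS = RHS)

Answer: A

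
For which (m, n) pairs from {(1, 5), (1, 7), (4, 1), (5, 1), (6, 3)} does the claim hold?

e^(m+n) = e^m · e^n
All pairs

Testing each pair:
(1, 5): LHS = e^6 ≈ 403.4, RHS = e^6 ≈ 403.4 → holds
(1, 7): LHS = e^8 ≈ 2981, RHS = e^8 ≈ 2981 → holds
(4, 1): LHS = e^5 ≈ 148.4, RHS = e^5 ≈ 148.4 → holds
(5, 1): LHS = e^6 ≈ 403.4, RHS = e^6 ≈ 403.4 → holds
(6, 3): LHS = e^9 ≈ 8103, RHS = e^9 ≈ 8103 → holds

Every pair satisfies the claim.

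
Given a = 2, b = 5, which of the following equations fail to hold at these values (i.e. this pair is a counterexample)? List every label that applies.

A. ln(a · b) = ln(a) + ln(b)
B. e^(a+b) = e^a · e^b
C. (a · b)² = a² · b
C

Evaluating each claim at the given values:
A. LHS = ln(10) ≈ 2.303, RHS = ln(2) + ln(5) ≈ 2.303 → holds here (LHS = RHS)
B. LHS = e^7 ≈ 1097, RHS = e^7 ≈ 1097 → holds here (LHS = RHS)
C. LHS = 100, RHS = 20 → fails here (LHS ≠ RHS)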